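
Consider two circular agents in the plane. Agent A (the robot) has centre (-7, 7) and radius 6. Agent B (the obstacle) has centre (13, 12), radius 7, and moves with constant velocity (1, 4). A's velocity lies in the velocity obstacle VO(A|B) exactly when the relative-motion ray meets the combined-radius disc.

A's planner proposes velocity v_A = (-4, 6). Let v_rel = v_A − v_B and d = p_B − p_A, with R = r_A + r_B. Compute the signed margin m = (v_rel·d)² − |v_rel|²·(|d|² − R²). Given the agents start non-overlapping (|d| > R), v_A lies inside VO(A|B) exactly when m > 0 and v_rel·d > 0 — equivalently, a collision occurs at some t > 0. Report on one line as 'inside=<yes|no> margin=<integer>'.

d = (20, 5),  |d|² = 425;  R = 6+7 = 13,  c = 425−13² = 256
v_rel = (-5, 2),  |v_rel|² = 29;  v_rel·d = (-5)·(20) + (2)·(5) = -90
29·t² + 180·t + 256 = 0  ⇒  m = (-90)² − 29·256 = 676
m = 676 > 0,  v_rel·d = -90 < 0  ⇒  outside

inside=no margin=676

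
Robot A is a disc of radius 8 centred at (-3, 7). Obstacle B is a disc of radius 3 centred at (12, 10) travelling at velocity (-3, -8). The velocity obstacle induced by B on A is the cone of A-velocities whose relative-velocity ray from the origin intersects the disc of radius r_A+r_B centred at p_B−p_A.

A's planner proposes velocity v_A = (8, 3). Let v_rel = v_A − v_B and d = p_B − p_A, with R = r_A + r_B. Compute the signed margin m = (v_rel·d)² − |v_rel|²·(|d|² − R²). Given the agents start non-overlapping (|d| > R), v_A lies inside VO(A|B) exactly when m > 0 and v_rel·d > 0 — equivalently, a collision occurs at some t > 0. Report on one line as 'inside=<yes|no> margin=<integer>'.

d = (15, 3),  |d|² = 234;  R = 8+3 = 11,  c = 234−11² = 113
v_rel = (11, 11),  |v_rel|² = 242;  v_rel·d = (11)·(15) + (11)·(3) = 198
242·t² − 396·t + 113 = 0  ⇒  m = 198² − 242·113 = 11858
m = 11858 > 0,  v_rel·d = 198 > 0  ⇒  inside

inside=yes margin=11858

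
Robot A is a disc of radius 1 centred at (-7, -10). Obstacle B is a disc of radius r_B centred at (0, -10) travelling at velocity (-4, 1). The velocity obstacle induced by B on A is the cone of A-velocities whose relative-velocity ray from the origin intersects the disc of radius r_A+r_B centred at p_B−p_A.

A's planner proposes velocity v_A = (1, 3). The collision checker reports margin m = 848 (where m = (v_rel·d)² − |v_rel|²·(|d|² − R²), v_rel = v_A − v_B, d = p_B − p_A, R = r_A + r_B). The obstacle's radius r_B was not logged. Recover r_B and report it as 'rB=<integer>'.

m = 848
d = (7, 0);  v_rel = (5, 2),  |v_rel|² = 29
v_rel×d = (5)·(0) − (2)·(7) = -14
since m = R²·29 − (-14)²:  R² = (196 + 848) / 29 = 36
R = √36 = 6  ⇒  r_B = 6 − 1 = 5

rB=5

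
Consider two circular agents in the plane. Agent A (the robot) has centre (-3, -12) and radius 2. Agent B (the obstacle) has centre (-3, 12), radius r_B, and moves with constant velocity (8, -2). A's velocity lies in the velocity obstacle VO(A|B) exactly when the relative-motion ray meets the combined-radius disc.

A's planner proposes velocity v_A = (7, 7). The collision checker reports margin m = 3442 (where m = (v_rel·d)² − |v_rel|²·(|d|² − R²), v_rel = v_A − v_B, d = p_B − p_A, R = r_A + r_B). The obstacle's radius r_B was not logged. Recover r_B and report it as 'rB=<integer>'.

m = 3442
d = (0, 24);  v_rel = (-1, 9),  |v_rel|² = 82
v_rel×d = (-1)·(24) − (9)·(0) = -24
since m = R²·82 − (-24)²:  R² = (576 + 3442) / 82 = 49
R = √49 = 7  ⇒  r_B = 7 − 2 = 5

rB=5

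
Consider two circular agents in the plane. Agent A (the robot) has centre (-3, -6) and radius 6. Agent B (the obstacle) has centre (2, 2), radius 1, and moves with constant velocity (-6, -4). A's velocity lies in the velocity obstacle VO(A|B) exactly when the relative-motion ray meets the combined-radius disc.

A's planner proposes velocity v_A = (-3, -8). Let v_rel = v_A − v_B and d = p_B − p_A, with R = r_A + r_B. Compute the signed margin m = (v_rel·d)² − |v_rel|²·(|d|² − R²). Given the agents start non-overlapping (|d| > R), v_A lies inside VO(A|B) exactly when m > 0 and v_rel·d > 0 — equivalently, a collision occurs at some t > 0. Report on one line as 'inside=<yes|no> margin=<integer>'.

d = (5, 8),  |d|² = 89;  R = 6+1 = 7,  c = 89−7² = 40
v_rel = (3, -4),  |v_rel|² = 25;  v_rel·d = (3)·(5) + (-4)·(8) = -17
25·t² + 34·t + 40 = 0  ⇒  m = (-17)² − 25·40 = -711
m = -711 < 0,  v_rel·d = -17 < 0  ⇒  outside

inside=no margin=-711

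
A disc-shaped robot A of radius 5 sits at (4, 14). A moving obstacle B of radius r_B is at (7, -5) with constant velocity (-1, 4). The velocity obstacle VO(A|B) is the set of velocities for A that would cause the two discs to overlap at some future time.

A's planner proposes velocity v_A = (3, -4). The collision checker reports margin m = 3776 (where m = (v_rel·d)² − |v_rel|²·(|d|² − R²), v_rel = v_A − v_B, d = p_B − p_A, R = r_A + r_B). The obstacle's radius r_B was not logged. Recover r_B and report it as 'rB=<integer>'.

m = 3776
d = (3, -19);  v_rel = (4, -8),  |v_rel|² = 80
v_rel×d = (4)·(-19) − (-8)·(3) = -52
since m = R²·80 − (-52)²:  R² = (2704 + 3776) / 80 = 81
R = √81 = 9  ⇒  r_B = 9 − 5 = 4

rB=4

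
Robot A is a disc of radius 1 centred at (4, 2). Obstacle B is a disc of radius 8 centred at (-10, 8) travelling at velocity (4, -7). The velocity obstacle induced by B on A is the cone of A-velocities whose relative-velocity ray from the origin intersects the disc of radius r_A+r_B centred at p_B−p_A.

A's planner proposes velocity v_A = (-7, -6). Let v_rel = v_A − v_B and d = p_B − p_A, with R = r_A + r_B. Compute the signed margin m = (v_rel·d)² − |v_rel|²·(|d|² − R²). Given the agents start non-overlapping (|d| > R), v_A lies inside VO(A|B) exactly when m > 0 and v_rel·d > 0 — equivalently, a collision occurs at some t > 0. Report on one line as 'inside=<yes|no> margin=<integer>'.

d = (-14, 6),  |d|² = 232;  R = 1+8 = 9,  c = 232−9² = 151
v_rel = (-11, 1),  |v_rel|² = 122;  v_rel·d = (-11)·(-14) + (1)·(6) = 160
122·t² − 320·t + 151 = 0  ⇒  m = 160² − 122·151 = 7178
m = 7178 > 0,  v_rel·d = 160 > 0  ⇒  inside

inside=yes margin=7178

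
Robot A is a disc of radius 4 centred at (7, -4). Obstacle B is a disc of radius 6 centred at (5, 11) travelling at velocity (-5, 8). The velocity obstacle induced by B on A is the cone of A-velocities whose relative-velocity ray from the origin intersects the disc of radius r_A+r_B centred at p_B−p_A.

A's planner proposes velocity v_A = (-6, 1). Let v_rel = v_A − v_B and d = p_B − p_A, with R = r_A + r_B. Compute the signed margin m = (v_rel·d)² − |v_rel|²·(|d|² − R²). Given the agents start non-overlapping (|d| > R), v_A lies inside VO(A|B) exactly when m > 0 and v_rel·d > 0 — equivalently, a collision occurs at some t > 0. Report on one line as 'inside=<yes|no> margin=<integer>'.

d = (-2, 15),  |d|² = 229;  R = 4+6 = 10,  c = 229−10² = 129
v_rel = (-1, -7),  |v_rel|² = 50;  v_rel·d = (-1)·(-2) + (-7)·(15) = -103
50·t² + 206·t + 129 = 0  ⇒  m = (-103)² − 50·129 = 4159
m = 4159 > 0,  v_rel·d = -103 < 0  ⇒  outside

inside=no margin=4159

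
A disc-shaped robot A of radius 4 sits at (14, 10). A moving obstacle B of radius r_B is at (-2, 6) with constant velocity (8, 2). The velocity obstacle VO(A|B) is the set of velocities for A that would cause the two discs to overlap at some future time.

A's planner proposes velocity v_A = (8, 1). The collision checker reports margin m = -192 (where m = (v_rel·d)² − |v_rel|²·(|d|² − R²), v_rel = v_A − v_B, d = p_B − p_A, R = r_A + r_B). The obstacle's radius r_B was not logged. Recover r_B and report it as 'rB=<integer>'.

m = -192
d = (-16, -4);  v_rel = (0, -1),  |v_rel|² = 1
v_rel×d = (0)·(-4) − (-1)·(-16) = -16
since m = R²·1 − (-16)²:  R² = (256 + -192) / 1 = 64
R = √64 = 8  ⇒  r_B = 8 − 4 = 4

rB=4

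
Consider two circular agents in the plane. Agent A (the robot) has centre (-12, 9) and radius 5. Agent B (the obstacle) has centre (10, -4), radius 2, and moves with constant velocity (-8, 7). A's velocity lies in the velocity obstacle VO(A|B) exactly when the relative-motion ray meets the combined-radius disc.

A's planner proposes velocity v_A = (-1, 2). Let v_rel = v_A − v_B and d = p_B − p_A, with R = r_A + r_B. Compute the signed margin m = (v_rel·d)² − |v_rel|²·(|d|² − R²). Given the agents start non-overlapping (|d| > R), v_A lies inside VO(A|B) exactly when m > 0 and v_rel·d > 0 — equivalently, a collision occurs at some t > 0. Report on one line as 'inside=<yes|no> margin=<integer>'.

d = (22, -13),  |d|² = 653;  R = 5+2 = 7,  c = 653−7² = 604
v_rel = (7, -5),  |v_rel|² = 74;  v_rel·d = (7)·(22) + (-5)·(-13) = 219
74·t² − 438·t + 604 = 0  ⇒  m = 219² − 74·604 = 3265
m = 3265 > 0,  v_rel·d = 219 > 0  ⇒  inside

inside=yes margin=3265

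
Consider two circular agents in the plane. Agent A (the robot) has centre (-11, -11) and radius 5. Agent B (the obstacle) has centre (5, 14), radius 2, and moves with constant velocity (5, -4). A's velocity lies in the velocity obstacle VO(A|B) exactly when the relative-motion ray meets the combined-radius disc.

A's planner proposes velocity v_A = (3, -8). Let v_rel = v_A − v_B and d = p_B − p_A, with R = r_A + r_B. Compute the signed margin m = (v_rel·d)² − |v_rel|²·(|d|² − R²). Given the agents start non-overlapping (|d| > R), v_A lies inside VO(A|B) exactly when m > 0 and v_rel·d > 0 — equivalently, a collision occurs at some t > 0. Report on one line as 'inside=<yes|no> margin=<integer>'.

d = (16, 25),  |d|² = 881;  R = 5+2 = 7,  c = 881−7² = 832
v_rel = (-2, -4),  |v_rel|² = 20;  v_rel·d = (-2)·(16) + (-4)·(25) = -132
20·t² + 264·t + 832 = 0  ⇒  m = (-132)² − 20·832 = 784
m = 784 > 0,  v_rel·d = -132 < 0  ⇒  outside

inside=no margin=784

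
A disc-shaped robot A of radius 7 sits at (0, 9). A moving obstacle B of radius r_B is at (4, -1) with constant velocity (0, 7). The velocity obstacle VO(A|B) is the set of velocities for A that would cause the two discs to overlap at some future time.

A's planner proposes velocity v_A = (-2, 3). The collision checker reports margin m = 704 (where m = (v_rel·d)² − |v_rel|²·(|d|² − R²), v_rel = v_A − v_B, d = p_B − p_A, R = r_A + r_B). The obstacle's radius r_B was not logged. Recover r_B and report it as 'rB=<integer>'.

m = 704
d = (4, -10);  v_rel = (-2, -4),  |v_rel|² = 20
v_rel×d = (-2)·(-10) − (-4)·(4) = 36
since m = R²·20 − 36²:  R² = (1296 + 704) / 20 = 100
R = √100 = 10  ⇒  r_B = 10 − 7 = 3

rB=3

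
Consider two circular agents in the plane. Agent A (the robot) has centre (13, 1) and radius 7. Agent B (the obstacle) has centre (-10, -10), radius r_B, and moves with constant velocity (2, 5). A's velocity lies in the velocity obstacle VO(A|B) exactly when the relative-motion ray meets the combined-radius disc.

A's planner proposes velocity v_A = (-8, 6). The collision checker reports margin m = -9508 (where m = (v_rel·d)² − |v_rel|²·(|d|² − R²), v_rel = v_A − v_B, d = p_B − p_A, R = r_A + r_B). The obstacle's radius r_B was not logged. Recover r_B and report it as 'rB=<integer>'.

m = -9508
d = (-23, -11);  v_rel = (-10, 1),  |v_rel|² = 101
v_rel×d = (-10)·(-11) − (1)·(-23) = 133
since m = R²·101 − 133²:  R² = (17689 + -9508) / 101 = 81
R = √81 = 9  ⇒  r_B = 9 − 7 = 2

rB=2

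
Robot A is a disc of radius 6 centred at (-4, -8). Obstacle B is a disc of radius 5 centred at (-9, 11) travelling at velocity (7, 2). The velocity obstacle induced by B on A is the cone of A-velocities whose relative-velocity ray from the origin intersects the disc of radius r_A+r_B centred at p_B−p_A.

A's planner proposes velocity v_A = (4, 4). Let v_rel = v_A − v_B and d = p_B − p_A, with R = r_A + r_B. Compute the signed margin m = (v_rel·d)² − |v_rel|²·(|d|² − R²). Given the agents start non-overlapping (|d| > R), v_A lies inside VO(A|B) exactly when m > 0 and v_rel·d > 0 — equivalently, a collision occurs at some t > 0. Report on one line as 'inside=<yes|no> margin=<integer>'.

d = (-5, 19),  |d|² = 386;  R = 6+5 = 11,  c = 386−11² = 265
v_rel = (-3, 2),  |v_rel|² = 13;  v_rel·d = (-3)·(-5) + (2)·(19) = 53
13·t² − 106·t + 265 = 0  ⇒  m = 53² − 13·265 = -636
m = -636 < 0,  v_rel·d = 53 > 0  ⇒  outside

inside=no margin=-636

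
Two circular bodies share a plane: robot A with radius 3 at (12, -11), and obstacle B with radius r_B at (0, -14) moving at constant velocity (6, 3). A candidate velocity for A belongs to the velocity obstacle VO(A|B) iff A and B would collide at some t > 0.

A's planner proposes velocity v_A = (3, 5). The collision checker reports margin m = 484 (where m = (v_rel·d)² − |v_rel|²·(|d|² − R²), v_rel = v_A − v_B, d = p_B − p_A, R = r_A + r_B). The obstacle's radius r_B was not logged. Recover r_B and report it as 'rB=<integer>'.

m = 484
d = (-12, -3);  v_rel = (-3, 2),  |v_rel|² = 13
v_rel×d = (-3)·(-3) − (2)·(-12) = 33
since m = R²·13 − 33²:  R² = (1089 + 484) / 13 = 121
R = √121 = 11  ⇒  r_B = 11 − 3 = 8

rB=8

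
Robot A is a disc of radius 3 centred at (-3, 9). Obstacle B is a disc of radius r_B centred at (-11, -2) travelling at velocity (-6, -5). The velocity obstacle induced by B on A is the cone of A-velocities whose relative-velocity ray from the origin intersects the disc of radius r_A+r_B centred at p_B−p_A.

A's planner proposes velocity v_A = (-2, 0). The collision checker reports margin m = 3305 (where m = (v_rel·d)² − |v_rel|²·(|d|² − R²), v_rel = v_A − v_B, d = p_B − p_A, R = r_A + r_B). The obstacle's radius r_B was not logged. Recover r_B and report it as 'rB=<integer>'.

m = 3305
d = (-8, -11);  v_rel = (4, 5),  |v_rel|² = 41
v_rel×d = (4)·(-11) − (5)·(-8) = -4
since m = R²·41 − (-4)²:  R² = (16 + 3305) / 41 = 81
R = √81 = 9  ⇒  r_B = 9 − 3 = 6

rB=6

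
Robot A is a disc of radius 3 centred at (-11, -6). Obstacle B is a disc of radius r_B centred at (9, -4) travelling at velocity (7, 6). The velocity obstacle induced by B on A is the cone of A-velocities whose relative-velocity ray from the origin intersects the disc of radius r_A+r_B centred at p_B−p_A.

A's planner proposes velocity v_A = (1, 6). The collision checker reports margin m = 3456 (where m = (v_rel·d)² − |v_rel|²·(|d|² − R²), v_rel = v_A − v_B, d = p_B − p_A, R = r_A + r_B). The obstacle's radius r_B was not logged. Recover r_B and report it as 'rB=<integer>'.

m = 3456
d = (20, 2);  v_rel = (-6, 0),  |v_rel|² = 36
v_rel×d = (-6)·(2) − (0)·(20) = -12
since m = R²·36 − (-12)²:  R² = (144 + 3456) / 36 = 100
R = √100 = 10  ⇒  r_B = 10 − 3 = 7

rB=7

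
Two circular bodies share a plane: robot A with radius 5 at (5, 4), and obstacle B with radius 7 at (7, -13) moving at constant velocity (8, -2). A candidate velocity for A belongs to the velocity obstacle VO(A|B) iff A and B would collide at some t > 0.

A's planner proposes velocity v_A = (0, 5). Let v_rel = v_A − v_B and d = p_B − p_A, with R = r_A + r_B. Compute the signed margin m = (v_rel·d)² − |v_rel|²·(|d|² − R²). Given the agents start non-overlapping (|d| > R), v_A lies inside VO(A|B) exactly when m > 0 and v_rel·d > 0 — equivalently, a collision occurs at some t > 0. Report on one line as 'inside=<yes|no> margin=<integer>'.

d = (2, -17),  |d|² = 293;  R = 5+7 = 12,  c = 293−12² = 149
v_rel = (-8, 7),  |v_rel|² = 113;  v_rel·d = (-8)·(2) + (7)·(-17) = -135
113·t² + 270·t + 149 = 0  ⇒  m = (-135)² − 113·149 = 1388
m = 1388 > 0,  v_rel·d = -135 < 0  ⇒  outside

inside=no margin=1388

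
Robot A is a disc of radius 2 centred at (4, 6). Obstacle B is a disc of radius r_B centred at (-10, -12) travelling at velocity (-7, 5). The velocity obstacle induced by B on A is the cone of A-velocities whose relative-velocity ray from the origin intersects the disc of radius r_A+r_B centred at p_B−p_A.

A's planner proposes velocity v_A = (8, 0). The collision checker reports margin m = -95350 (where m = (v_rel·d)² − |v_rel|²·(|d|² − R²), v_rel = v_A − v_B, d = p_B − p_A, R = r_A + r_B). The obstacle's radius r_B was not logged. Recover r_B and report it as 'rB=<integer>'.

m = -95350
d = (-14, -18);  v_rel = (15, -5),  |v_rel|² = 250
v_rel×d = (15)·(-18) − (-5)·(-14) = -340
since m = R²·250 − (-340)²:  R² = (115600 + -95350) / 250 = 81
R = √81 = 9  ⇒  r_B = 9 − 2 = 7

rB=7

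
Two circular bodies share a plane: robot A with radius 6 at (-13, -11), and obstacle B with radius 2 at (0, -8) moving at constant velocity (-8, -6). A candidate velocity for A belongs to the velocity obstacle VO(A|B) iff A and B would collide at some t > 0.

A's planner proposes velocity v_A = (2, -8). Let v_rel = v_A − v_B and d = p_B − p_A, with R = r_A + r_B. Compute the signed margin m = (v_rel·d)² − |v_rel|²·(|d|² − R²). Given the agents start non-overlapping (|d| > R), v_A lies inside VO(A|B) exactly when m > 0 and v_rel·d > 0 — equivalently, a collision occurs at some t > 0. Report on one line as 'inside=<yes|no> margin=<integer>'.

d = (13, 3),  |d|² = 178;  R = 6+2 = 8,  c = 178−8² = 114
v_rel = (10, -2),  |v_rel|² = 104;  v_rel·d = (10)·(13) + (-2)·(3) = 124
104·t² − 248·t + 114 = 0  ⇒  m = 124² − 104·114 = 3520
m = 3520 > 0,  v_rel·d = 124 > 0  ⇒  inside

inside=yes margin=3520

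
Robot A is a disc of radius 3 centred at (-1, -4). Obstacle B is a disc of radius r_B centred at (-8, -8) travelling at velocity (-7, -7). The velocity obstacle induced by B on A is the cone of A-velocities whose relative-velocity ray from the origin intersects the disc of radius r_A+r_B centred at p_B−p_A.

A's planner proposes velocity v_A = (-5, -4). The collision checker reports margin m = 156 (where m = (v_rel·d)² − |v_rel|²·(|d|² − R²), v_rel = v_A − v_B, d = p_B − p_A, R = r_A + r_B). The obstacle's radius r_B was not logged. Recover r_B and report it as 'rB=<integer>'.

m = 156
d = (-7, -4);  v_rel = (2, 3),  |v_rel|² = 13
v_rel×d = (2)·(-4) − (3)·(-7) = 13
since m = R²·13 − 13²:  R² = (169 + 156) / 13 = 25
R = √25 = 5  ⇒  r_B = 5 − 3 = 2

rB=2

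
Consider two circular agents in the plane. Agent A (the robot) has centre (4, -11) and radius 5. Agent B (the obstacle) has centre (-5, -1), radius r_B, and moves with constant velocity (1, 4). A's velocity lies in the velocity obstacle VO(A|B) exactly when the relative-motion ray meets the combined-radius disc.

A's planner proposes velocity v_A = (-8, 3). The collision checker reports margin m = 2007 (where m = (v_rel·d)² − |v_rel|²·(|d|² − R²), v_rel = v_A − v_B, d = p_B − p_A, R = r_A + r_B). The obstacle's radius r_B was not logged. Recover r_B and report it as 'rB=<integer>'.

m = 2007
d = (-9, 10);  v_rel = (-9, -1),  |v_rel|² = 82
v_rel×d = (-9)·(10) − (-1)·(-9) = -99
since m = R²·82 − (-99)²:  R² = (9801 + 2007) / 82 = 144
R = √144 = 12  ⇒  r_B = 12 − 5 = 7

rB=7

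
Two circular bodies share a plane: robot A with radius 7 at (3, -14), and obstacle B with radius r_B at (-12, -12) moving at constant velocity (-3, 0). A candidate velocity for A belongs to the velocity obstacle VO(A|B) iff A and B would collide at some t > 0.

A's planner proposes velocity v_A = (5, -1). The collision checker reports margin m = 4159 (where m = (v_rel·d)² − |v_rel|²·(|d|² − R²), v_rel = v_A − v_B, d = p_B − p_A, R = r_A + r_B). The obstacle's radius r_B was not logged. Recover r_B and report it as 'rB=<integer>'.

m = 4159
d = (-15, 2);  v_rel = (8, -1),  |v_rel|² = 65
v_rel×d = (8)·(2) − (-1)·(-15) = 1
since m = R²·65 − 1²:  R² = (1 + 4159) / 65 = 64
R = √64 = 8  ⇒  r_B = 8 − 7 = 1

rB=1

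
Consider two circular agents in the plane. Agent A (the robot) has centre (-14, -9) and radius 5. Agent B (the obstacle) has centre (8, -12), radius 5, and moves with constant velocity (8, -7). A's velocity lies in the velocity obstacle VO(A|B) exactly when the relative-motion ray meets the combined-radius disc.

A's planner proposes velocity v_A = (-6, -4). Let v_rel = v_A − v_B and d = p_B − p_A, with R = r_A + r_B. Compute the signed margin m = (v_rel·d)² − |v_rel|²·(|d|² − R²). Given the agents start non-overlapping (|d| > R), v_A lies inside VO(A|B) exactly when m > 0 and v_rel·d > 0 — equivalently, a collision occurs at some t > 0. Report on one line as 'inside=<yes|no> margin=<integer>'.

d = (22, -3),  |d|² = 493;  R = 5+5 = 10,  c = 493−10² = 393
v_rel = (-14, 3),  |v_rel|² = 205;  v_rel·d = (-14)·(22) + (3)·(-3) = -317
205·t² + 634·t + 393 = 0  ⇒  m = (-317)² − 205·393 = 19924
m = 19924 > 0,  v_rel·d = -317 < 0  ⇒  outside

inside=no margin=19924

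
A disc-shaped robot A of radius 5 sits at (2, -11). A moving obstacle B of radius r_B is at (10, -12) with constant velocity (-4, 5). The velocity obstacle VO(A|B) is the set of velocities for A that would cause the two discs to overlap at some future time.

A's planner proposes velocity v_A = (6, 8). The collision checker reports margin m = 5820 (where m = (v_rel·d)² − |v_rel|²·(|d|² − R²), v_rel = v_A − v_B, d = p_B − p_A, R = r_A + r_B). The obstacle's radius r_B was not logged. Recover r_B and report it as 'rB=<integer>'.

m = 5820
d = (8, -1);  v_rel = (10, 3),  |v_rel|² = 109
v_rel×d = (10)·(-1) − (3)·(8) = -34
since m = R²·109 − (-34)²:  R² = (1156 + 5820) / 109 = 64
R = √64 = 8  ⇒  r_B = 8 − 5 = 3

rB=3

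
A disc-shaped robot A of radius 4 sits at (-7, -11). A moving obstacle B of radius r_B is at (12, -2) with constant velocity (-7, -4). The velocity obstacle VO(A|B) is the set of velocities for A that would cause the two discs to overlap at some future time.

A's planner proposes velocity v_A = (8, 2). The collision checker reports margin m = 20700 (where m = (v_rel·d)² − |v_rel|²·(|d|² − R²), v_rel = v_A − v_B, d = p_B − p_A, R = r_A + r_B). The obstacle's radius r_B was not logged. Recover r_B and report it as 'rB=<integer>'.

m = 20700
d = (19, 9);  v_rel = (15, 6),  |v_rel|² = 261
v_rel×d = (15)·(9) − (6)·(19) = 21
since m = R²·261 − 21²:  R² = (441 + 20700) / 261 = 81
R = √81 = 9  ⇒  r_B = 9 − 4 = 5

rB=5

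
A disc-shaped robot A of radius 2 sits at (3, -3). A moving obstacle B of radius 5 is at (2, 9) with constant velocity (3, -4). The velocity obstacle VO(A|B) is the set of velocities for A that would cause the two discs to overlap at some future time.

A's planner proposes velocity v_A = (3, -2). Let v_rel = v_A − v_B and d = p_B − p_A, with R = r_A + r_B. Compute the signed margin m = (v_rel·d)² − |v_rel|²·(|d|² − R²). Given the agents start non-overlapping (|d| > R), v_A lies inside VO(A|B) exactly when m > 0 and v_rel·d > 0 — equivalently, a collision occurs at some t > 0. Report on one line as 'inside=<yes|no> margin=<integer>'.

d = (-1, 12),  |d|² = 145;  R = 2+5 = 7,  c = 145−7² = 96
v_rel = (0, 2),  |v_rel|² = 4;  v_rel·d = (0)·(-1) + (2)·(12) = 24
4·t² − 48·t + 96 = 0  ⇒  m = 24² − 4·96 = 192
m = 192 > 0,  v_rel·d = 24 > 0  ⇒  inside

inside=yes margin=192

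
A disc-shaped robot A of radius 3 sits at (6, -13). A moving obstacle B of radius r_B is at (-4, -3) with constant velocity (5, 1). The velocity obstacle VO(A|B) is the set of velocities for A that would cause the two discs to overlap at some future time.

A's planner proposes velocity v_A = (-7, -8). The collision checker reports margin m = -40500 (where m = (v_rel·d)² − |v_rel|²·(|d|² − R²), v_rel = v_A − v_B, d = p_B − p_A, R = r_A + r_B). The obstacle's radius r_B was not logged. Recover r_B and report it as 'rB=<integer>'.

m = -40500
d = (-10, 10);  v_rel = (-12, -9),  |v_rel|² = 225
v_rel×d = (-12)·(10) − (-9)·(-10) = -210
since m = R²·225 − (-210)²:  R² = (44100 + -40500) / 225 = 16
R = √16 = 4  ⇒  r_B = 4 − 3 = 1

rB=1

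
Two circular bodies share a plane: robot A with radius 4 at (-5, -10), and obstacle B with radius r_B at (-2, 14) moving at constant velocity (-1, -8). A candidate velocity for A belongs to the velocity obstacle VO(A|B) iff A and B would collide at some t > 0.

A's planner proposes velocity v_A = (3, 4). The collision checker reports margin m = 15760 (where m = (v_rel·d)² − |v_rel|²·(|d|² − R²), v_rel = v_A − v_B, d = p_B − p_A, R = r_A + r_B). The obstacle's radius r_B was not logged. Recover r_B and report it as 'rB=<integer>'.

m = 15760
d = (3, 24);  v_rel = (4, 12),  |v_rel|² = 160
v_rel×d = (4)·(24) − (12)·(3) = 60
since m = R²·160 − 60²:  R² = (3600 + 15760) / 160 = 121
R = √121 = 11  ⇒  r_B = 11 − 4 = 7

rB=7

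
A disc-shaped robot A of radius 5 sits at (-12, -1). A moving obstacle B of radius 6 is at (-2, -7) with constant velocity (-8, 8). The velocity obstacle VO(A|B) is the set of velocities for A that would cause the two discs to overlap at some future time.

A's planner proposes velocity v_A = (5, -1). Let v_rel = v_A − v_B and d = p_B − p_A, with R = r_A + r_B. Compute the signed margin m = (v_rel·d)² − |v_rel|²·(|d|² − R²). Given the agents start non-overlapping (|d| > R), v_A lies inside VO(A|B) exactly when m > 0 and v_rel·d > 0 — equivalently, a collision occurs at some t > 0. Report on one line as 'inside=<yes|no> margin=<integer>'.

d = (10, -6),  |d|² = 136;  R = 5+6 = 11,  c = 136−11² = 15
v_rel = (13, -9),  |v_rel|² = 250;  v_rel·d = (13)·(10) + (-9)·(-6) = 184
250·t² − 368·t + 15 = 0  ⇒  m = 184² − 250·15 = 30106
m = 30106 > 0,  v_rel·d = 184 > 0  ⇒  inside

inside=yes margin=30106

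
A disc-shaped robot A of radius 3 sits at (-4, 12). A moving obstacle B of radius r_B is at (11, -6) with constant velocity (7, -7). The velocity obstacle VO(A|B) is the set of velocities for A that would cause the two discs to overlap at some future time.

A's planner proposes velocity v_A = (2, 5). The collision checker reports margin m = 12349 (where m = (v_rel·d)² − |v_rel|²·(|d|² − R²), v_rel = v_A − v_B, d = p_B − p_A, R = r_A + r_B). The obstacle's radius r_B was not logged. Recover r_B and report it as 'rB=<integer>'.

m = 12349
d = (15, -18);  v_rel = (-5, 12),  |v_rel|² = 169
v_rel×d = (-5)·(-18) − (12)·(15) = -90
since m = R²·169 − (-90)²:  R² = (8100 + 12349) / 169 = 121
R = √121 = 11  ⇒  r_B = 11 − 3 = 8

rB=8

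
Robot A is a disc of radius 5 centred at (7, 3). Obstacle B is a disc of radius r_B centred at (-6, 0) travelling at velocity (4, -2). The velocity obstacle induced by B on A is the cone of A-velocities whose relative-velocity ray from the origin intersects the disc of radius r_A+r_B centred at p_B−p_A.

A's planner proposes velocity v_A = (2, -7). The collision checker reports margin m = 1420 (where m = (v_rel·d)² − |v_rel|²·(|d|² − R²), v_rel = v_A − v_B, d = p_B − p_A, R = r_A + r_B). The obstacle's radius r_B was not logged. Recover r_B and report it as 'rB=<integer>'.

m = 1420
d = (-13, -3);  v_rel = (-2, -5),  |v_rel|² = 29
v_rel×d = (-2)·(-3) − (-5)·(-13) = -59
since m = R²·29 − (-59)²:  R² = (3481 + 1420) / 29 = 169
R = √169 = 13  ⇒  r_B = 13 − 5 = 8

rB=8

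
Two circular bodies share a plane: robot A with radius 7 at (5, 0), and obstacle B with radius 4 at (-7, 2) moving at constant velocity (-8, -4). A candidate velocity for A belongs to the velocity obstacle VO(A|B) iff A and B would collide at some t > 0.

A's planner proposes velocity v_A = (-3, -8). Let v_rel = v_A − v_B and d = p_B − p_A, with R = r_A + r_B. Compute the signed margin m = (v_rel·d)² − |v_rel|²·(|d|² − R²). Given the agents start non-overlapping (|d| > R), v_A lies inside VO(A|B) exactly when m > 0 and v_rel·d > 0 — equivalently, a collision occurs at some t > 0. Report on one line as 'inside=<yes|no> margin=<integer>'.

d = (-12, 2),  |d|² = 148;  R = 7+4 = 11,  c = 148−11² = 27
v_rel = (5, -4),  |v_rel|² = 41;  v_rel·d = (5)·(-12) + (-4)·(2) = -68
41·t² + 136·t + 27 = 0  ⇒  m = (-68)² − 41·27 = 3517
m = 3517 > 0,  v_rel·d = -68 < 0  ⇒  outside

inside=no margin=3517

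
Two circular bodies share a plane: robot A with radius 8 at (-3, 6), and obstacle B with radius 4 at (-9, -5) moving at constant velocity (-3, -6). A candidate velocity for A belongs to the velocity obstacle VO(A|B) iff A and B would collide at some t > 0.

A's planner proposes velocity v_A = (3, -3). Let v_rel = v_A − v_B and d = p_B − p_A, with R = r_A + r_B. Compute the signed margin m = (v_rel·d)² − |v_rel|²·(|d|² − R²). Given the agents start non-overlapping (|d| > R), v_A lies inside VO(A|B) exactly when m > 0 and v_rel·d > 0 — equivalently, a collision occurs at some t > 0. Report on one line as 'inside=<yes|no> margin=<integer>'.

d = (-6, -11),  |d|² = 157;  R = 8+4 = 12,  c = 157−12² = 13
v_rel = (6, 3),  |v_rel|² = 45;  v_rel·d = (6)·(-6) + (3)·(-11) = -69
45·t² + 138·t + 13 = 0  ⇒  m = (-69)² − 45·13 = 4176
m = 4176 > 0,  v_rel·d = -69 < 0  ⇒  outside

inside=no margin=4176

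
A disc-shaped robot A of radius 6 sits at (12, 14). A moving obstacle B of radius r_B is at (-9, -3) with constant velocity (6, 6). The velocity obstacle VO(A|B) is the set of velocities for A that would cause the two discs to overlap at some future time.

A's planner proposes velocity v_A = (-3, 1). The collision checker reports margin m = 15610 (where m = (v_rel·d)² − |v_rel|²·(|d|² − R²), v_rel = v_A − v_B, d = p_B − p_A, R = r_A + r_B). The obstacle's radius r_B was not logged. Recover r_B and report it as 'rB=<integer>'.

m = 15610
d = (-21, -17);  v_rel = (-9, -5),  |v_rel|² = 106
v_rel×d = (-9)·(-17) − (-5)·(-21) = 48
since m = R²·106 − 48²:  R² = (2304 + 15610) / 106 = 169
R = √169 = 13  ⇒  r_B = 13 − 6 = 7

rB=7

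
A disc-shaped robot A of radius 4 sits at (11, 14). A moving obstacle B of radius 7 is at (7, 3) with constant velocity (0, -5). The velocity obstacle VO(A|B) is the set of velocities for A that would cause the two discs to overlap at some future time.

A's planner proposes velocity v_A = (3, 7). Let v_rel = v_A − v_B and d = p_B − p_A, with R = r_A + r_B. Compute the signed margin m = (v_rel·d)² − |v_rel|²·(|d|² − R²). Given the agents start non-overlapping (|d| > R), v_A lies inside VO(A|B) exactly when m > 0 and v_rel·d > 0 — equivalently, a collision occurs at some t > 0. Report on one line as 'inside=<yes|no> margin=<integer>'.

d = (-4, -11),  |d|² = 137;  R = 4+7 = 11,  c = 137−11² = 16
v_rel = (3, 12),  |v_rel|² = 153;  v_rel·d = (3)·(-4) + (12)·(-11) = -144
153·t² + 288·t + 16 = 0  ⇒  m = (-144)² − 153·16 = 18288
m = 18288 > 0,  v_rel·d = -144 < 0  ⇒  outside

inside=no margin=18288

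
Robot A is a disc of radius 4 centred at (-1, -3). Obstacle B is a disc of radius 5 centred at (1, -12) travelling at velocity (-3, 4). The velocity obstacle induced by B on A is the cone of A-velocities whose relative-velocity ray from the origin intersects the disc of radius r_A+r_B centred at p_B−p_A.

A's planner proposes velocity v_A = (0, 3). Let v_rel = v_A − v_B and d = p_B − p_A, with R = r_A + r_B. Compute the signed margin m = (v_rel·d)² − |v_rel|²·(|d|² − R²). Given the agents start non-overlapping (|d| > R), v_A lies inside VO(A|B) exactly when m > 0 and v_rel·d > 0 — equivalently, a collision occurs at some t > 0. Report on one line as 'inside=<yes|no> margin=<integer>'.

d = (2, -9),  |d|² = 85;  R = 4+5 = 9,  c = 85−9² = 4
v_rel = (3, -1),  |v_rel|² = 10;  v_rel·d = (3)·(2) + (-1)·(-9) = 15
10·t² − 30·t + 4 = 0  ⇒  m = 15² − 10·4 = 185
m = 185 > 0,  v_rel·d = 15 > 0  ⇒  inside

inside=yes margin=185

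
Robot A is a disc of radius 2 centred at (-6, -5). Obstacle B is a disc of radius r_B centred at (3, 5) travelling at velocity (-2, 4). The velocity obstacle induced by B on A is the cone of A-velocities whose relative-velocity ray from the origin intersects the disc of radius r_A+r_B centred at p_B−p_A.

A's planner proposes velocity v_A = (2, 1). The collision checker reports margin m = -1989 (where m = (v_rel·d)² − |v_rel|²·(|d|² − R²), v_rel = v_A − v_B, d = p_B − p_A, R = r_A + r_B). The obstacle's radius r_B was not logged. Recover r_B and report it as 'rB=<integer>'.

m = -1989
d = (9, 10);  v_rel = (4, -3),  |v_rel|² = 25
v_rel×d = (4)·(10) − (-3)·(9) = 67
since m = R²·25 − 67²:  R² = (4489 + -1989) / 25 = 100
R = √100 = 10  ⇒  r_B = 10 − 2 = 8

rB=8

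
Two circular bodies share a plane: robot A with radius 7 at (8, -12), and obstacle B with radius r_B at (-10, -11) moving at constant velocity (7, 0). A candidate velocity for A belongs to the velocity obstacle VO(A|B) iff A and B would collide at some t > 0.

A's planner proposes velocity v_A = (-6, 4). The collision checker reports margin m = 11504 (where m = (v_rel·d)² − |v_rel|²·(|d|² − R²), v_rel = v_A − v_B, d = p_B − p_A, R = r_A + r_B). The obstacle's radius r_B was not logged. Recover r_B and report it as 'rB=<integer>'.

m = 11504
d = (-18, 1);  v_rel = (-13, 4),  |v_rel|² = 185
v_rel×d = (-13)·(1) − (4)·(-18) = 59
since m = R²·185 − 59²:  R² = (3481 + 11504) / 185 = 81
R = √81 = 9  ⇒  r_B = 9 − 7 = 2

rB=2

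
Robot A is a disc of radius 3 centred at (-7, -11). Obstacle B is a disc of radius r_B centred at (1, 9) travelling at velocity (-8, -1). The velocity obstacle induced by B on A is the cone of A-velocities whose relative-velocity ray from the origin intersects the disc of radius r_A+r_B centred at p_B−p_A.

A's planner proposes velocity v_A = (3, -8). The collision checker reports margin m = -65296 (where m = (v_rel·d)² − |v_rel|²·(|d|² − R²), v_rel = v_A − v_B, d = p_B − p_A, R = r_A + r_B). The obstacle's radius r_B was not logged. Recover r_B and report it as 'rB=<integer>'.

m = -65296
d = (8, 20);  v_rel = (11, -7),  |v_rel|² = 170
v_rel×d = (11)·(20) − (-7)·(8) = 276
since m = R²·170 − 276²:  R² = (76176 + -65296) / 170 = 64
R = √64 = 8  ⇒  r_B = 8 − 3 = 5

rB=5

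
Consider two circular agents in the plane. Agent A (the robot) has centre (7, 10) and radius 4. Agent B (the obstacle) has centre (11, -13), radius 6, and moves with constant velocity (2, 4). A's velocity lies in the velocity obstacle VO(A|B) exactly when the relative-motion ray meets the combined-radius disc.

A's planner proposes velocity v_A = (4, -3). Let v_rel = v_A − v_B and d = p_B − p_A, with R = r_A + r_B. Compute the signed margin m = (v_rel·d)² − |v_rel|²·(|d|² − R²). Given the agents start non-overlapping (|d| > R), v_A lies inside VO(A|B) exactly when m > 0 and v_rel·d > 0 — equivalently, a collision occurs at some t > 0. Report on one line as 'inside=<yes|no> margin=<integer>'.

d = (4, -23),  |d|² = 545;  R = 4+6 = 10,  c = 545−10² = 445
v_rel = (2, -7),  |v_rel|² = 53;  v_rel·d = (2)·(4) + (-7)·(-23) = 169
53·t² − 338·t + 445 = 0  ⇒  m = 169² − 53·445 = 4976
m = 4976 > 0,  v_rel·d = 169 > 0  ⇒  inside

inside=yes margin=4976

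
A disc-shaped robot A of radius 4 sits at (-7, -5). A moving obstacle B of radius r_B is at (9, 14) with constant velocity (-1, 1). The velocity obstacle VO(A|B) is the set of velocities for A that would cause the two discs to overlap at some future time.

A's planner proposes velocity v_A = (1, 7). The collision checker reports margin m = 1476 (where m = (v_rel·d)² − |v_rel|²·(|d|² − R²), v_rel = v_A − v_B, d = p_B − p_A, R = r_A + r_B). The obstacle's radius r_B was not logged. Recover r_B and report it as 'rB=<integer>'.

m = 1476
d = (16, 19);  v_rel = (2, 6),  |v_rel|² = 40
v_rel×d = (2)·(19) − (6)·(16) = -58
since m = R²·40 − (-58)²:  R² = (3364 + 1476) / 40 = 121
R = √121 = 11  ⇒  r_B = 11 − 4 = 7

rB=7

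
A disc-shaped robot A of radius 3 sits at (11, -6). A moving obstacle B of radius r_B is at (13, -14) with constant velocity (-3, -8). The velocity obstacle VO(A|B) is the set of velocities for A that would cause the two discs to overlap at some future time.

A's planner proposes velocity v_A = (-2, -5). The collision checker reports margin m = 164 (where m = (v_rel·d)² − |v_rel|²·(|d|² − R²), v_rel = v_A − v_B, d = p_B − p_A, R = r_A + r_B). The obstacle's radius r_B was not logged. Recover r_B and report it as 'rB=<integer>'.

m = 164
d = (2, -8);  v_rel = (1, 3),  |v_rel|² = 10
v_rel×d = (1)·(-8) − (3)·(2) = -14
since m = R²·10 − (-14)²:  R² = (196 + 164) / 10 = 36
R = √36 = 6  ⇒  r_B = 6 − 3 = 3

rB=3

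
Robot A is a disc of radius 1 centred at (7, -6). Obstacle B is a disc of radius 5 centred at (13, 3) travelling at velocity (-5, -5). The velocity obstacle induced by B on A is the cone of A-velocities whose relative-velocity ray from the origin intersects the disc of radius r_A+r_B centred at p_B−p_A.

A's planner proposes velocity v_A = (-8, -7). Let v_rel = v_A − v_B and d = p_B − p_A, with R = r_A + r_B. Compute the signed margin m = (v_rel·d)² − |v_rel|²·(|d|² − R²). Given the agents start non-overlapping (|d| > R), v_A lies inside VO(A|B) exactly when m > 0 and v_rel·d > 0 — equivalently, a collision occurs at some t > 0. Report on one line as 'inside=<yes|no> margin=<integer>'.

d = (6, 9),  |d|² = 117;  R = 1+5 = 6,  c = 117−6² = 81
v_rel = (-3, -2),  |v_rel|² = 13;  v_rel·d = (-3)·(6) + (-2)·(9) = -36
13·t² + 72·t + 81 = 0  ⇒  m = (-36)² − 13·81 = 243
m = 243 > 0,  v_rel·d = -36 < 0  ⇒  outside

inside=no margin=243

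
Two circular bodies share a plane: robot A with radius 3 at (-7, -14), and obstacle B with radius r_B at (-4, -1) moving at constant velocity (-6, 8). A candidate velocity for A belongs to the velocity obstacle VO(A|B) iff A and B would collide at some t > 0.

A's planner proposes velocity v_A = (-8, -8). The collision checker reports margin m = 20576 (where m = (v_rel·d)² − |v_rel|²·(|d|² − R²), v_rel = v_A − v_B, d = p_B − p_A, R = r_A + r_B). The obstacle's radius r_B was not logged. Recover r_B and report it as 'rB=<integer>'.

m = 20576
d = (3, 13);  v_rel = (-2, -16),  |v_rel|² = 260
v_rel×d = (-2)·(13) − (-16)·(3) = 22
since m = R²·260 − 22²:  R² = (484 + 20576) / 260 = 81
R = √81 = 9  ⇒  r_B = 9 − 3 = 6

rB=6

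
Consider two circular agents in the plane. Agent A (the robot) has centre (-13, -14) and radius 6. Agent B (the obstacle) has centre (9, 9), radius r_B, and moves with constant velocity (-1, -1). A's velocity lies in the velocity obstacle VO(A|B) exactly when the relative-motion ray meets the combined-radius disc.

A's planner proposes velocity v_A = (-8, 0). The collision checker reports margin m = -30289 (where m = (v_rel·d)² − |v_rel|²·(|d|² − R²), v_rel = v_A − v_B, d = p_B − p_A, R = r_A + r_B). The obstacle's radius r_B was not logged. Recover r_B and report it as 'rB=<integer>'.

m = -30289
d = (22, 23);  v_rel = (-7, 1),  |v_rel|² = 50
v_rel×d = (-7)·(23) − (1)·(22) = -183
since m = R²·50 − (-183)²:  R² = (33489 + -30289) / 50 = 64
R = √64 = 8  ⇒  r_B = 8 − 6 = 2

rB=2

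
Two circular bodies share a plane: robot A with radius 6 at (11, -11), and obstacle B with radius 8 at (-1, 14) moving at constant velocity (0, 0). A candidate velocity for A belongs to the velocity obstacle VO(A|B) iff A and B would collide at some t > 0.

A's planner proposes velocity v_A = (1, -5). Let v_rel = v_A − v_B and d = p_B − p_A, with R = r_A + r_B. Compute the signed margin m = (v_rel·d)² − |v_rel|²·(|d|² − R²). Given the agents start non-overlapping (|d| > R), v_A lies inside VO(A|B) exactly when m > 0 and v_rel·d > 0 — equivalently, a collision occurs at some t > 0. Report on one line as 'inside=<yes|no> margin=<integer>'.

d = (-12, 25),  |d|² = 769;  R = 6+8 = 14,  c = 769−14² = 573
v_rel = (1, -5),  |v_rel|² = 26;  v_rel·d = (1)·(-12) + (-5)·(25) = -137
26·t² + 274·t + 573 = 0  ⇒  m = (-137)² − 26·573 = 3871
m = 3871 > 0,  v_rel·d = -137 < 0  ⇒  outside

inside=no margin=3871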